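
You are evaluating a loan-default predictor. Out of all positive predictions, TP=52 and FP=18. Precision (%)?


Precision = TP/(TP+FP)
= 52/(52+18)
= 52/70 = 74.29%

74.29%


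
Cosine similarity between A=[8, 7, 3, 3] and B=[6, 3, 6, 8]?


A·B = 8·6 + 7·3 + 3·6 + 3·8 = 111
‖A‖ = √131 = 11.4455, ‖B‖ = √145 = 12.0416
cos = 111/(√131·√145) = 111/√18995 = 0.8054

0.8054


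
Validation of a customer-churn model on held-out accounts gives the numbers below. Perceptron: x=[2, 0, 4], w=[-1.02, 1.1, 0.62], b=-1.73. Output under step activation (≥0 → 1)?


z = (2)·(-1.02) + (0)·(1.1) + (4)·(0.62) - 1.73
  = -1.29
step(z) = 0 (z<0)

0


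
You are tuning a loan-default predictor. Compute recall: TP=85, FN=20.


Recall = TP/(TP+FN)
= 85/(85+20)
= 85/105 = 80.95%

80.95%


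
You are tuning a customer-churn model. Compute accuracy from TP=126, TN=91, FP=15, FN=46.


Accuracy = (TP+TN)/(TP+TN+FP+FN)
= (126+91)/(278)
= 217/278 = 78.06%

78.06%


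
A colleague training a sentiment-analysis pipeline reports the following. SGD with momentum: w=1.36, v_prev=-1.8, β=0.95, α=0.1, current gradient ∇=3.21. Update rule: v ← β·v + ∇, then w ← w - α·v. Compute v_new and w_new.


v_new = 0.95·-1.8 + 3.21 = -1.71 + 3.21 = 1.5
w_new = 1.36 - 0.1·1.5 = 1.36 - 0.15 = 1.21

v_new=1.5, w_new=1.21


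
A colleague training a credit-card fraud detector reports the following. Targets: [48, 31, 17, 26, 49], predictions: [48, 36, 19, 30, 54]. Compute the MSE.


Squared errors: (48-48)²=0, (31-36)²=25, (17-19)²=4, (26-30)²=16, (49-54)²=25
Sum = 70
MSE = 70/5 = 14

14


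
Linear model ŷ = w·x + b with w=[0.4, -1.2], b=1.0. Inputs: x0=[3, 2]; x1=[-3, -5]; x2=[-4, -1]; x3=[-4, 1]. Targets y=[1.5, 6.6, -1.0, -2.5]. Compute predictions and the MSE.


ŷ0 = (0.4)·(3) + (-1.2)·(2) + 1.0 = -0.2
ŷ1 = (0.4)·(-3) + (-1.2)·(-5) + 1.0 = 5.8
ŷ2 = (0.4)·(-4) + (-1.2)·(-1) + 1.0 = 0.6
ŷ3 = (0.4)·(-4) + (-1.2)·(1) + 1.0 = -1.8
errors² = [2.89, 0.64, 2.56, 0.49]
MSE = 6.5800/4 = 1.645

1.645


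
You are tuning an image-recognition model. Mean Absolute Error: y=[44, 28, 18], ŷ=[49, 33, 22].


Absolute errors: |44-49|=5, |28-33|=5, |18-22|=4
Sum = 14
MAE = 14/3 = 14/3

14/3


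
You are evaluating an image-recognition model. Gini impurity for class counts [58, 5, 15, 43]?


Probabilities: [58/121, 5/121, 15/121, 43/121] ≈ [0.4793, 0.0413, 0.124, 0.3554]
Σpᵢ² = (3364 + 25 + 225 + 1849)/121² = 5463/14641
Gini = 1 - Σpᵢ² = 1 - 5463/14641 = 0.6269

0.6269


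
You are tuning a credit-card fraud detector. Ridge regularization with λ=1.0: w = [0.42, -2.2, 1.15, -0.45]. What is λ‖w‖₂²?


‖w‖₂² = (0.42)² + (-2.2)² + (1.15)² + (-0.45)²
     = 0.1764 + 4.84 + 1.3225 + 0.2025
     = 6.5414
λ·‖w‖₂² = 1.0·6.5414 = 6.5414

6.5414


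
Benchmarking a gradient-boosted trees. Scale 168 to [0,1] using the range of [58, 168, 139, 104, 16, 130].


min=16, max=168
(168-16)/(168-16) = 152/152 = 1.0

1.0


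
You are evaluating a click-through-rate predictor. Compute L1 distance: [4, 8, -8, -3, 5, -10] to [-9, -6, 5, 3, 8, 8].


d = |4+ 9| + |8+ 6| + |-8-5| + |-3-3| + |5-8| + |-10-8|
  = 13 + 14 + 13 + 6 + 3 + 18
  = 67

67


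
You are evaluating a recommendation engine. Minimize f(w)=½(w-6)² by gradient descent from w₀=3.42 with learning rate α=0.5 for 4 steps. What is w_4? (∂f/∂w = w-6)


step 1: grad = 3.42-6 = -2.58; w = 3.42 - 0.5·(-2.58) = 4.71
step 2: grad = 4.71-6 = -1.29; w = 4.71 - 0.5·(-1.29) = 5.355
step 3: grad = 5.355-6 = -0.645; w = 5.355 - 0.5·(-0.645) = 5.6775
step 4: grad = 5.6775-6 = -0.3225; w = 5.6775 - 0.5·(-0.3225) = 5.83875

5.83875


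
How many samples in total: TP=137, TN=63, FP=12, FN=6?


Total = TP + TN + FP + FN
= 137 + 63 + 12 + 6
= 218
(Predicted positive: 149, predicted negative: 69)

218


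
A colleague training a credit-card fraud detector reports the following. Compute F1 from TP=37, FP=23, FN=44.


Precision = 37/60 = 0.6167
Recall = 37/81 = 0.4568
F1 = 2·P·R/(P+R) = 2·TP/(2·TP+FP+FN) = 74/(74+23+44) = 74/141 = 0.5248

0.5248


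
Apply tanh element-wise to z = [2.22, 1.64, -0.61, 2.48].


tanh(2.22) = 0.9767
tanh(1.64) = 0.9275
tanh(-0.61) = -0.5441
tanh(2.48) = 0.9861
result = [0.9767, 0.9275, -0.5441, 0.9861]

[0.9767, 0.9275, -0.5441, 0.9861]


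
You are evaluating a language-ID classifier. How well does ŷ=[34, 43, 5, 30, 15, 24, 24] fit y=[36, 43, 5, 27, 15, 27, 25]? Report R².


ȳ = 25.4286
SS_res = Σ(y-ŷ)² = 23
SS_tot = Σ(y-ȳ)² = 951.71
R² = 1 - SS_res/SS_tot = 1 - 0.0242 = 0.9758

0.9758


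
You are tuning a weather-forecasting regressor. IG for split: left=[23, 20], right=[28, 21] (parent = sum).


Parent = [51, 41], H_parent = 0.9915
H_left = 0.9965 (n=43), H_right = 0.9852 (n=49)
H_children = (43/92)·0.9965 + (49/92)·0.9852 = 0.9905
IG = 0.9915 - 0.9905 = 0.001

0.001


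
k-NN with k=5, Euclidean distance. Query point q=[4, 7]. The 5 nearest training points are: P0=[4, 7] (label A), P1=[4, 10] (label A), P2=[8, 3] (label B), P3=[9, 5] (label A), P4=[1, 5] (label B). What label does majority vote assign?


d(q,P0) = 0.0  (label A)
d(q,P1) = 3.0  (label A)
d(q,P2) = 5.6569  (label B)
d(q,P3) = 5.3852  (label A)
d(q,P4) = 3.6056  (label B)
Votes: A=3, B=2
Majority → A

A


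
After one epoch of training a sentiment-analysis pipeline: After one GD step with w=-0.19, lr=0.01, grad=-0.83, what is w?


w_new = w - α·∇
= -0.19 - 0.01·-0.83
= -0.19 + 0.0083
= -0.1817

-0.1817


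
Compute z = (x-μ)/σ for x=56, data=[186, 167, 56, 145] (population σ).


μ = 138.5, σ = 49.7921
z = (56 - 138.5)/49.7921 = -1.6569

-1.6569


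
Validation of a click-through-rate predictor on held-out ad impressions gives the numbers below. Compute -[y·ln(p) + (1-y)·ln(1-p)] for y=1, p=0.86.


BCE = -[y·ln(p) + (1-y)·ln(1-p)]
= -1·ln(0.86) - 0
= -ln(0.86) = 0.1508

0.1508


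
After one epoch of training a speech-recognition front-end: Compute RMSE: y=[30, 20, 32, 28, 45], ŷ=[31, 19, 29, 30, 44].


MSE = 16/5 = 3.2
RMSE = √(16/5) = 1.7889

1.7889


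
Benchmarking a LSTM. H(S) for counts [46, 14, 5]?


Probabilities: [46/65, 14/65, 5/65] ≈ [0.7077, 0.2154, 0.0769]
H = -((46/65)·log₂(46/65) + (14/65)·log₂(14/65) + (5/65)·log₂(5/65))
  = 1.1147 bits

1.1147 bits


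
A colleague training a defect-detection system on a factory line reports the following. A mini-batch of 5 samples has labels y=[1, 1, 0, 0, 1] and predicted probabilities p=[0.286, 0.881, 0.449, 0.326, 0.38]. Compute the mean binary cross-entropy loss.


L[0] = -ln(0.286) = 1.2518
L[1] = -ln(0.881) = 0.1267
L[2] = -ln(1-0.449) = -ln(0.551) = 0.596
L[3] = -ln(1-0.326) = -ln(0.674) = 0.3945
L[4] = -ln(0.38) = 0.9676
mean = (1.2518 + 0.1267 + 0.596 + 0.3945 + 0.9676)/5 = 0.6673

0.6673


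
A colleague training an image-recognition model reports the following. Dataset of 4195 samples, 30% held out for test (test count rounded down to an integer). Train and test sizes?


Test = ⌊4195·30/100⌋ = 1258
Train = 4195 - 1258 = 2937

Train: 2937, Test: 1258


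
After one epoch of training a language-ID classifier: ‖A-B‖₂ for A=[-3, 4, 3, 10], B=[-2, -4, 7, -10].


d = √((-3+ 2)² + (4+ 4)² + (3-7)² + (10+ 10)²)
  = √(1 + 64 + 16 + 400)
  = √481 = 21.9317

21.9317


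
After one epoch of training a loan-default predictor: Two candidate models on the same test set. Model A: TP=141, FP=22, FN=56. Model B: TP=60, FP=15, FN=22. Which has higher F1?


Model A: P=141/163=0.865, R=141/197=0.7157, F1=2PR/(P+R)=2TP/(2TP+FP+FN)=282/360=0.7833
Model B: P=60/75=0.8, R=60/82=0.7317, F1=2PR/(P+R)=2TP/(2TP+FP+FN)=120/157=0.7643
0.7833 > 0.7643 → Model A

Model A


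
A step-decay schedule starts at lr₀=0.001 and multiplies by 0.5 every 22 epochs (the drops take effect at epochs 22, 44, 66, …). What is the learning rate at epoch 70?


n_drops = ⌊70/22⌋ = 3
lr = 0.001·0.5^3 = 0.001·0.125 = 0.000125

0.000125


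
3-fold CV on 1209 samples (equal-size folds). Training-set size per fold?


Fold size = 1209/3 = 403
Training per fold = 1209 - 403 = 806

806


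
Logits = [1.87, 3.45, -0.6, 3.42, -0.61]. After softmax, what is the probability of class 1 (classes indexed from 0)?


Exponentials: e^1.87=6.4883, e^3.45=31.5004, e^-0.6=0.5488, e^3.42=30.5694, e^-0.61=0.5434
Sum = 69.6503
Softmax = [0.0932, 0.4523, 0.0079, 0.4389, 0.0078]
p[1] = 31.5004/69.6503 = 0.4523

0.4523


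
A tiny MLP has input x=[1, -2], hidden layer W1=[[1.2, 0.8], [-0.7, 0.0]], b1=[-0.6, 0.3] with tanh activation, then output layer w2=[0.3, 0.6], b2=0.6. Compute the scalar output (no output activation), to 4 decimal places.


z1[0] = (1.2)·(1) + (0.8)·(-2) - 0.6 = -1.0
z1[1] = (-0.7)·(1) + (0.0)·(-2) + 0.3 = -0.4
h = tanh(z1) = [-0.7616, -0.3799]
output = (0.3)·(-0.7616) + (0.6)·(-0.3799) + 0.6 = 0.1436

0.1436


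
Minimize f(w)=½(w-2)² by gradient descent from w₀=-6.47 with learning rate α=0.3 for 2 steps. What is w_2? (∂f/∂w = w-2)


step 1: grad = -6.47-2 = -8.47; w = -6.47 - 0.3·(-8.47) = -3.929
step 2: grad = -3.929-2 = -5.929; w = -3.929 - 0.3·(-5.929) = -2.1503

-2.1503


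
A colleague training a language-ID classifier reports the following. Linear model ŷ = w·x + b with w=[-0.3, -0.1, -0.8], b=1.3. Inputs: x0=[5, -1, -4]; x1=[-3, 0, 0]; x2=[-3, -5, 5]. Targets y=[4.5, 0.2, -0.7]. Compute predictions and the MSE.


ŷ0 = (-0.3)·(5) + (-0.1)·(-1) + (-0.8)·(-4) + 1.3 = 3.1
ŷ1 = (-0.3)·(-3) + (-0.1)·(0) + (-0.8)·(0) + 1.3 = 2.2
ŷ2 = (-0.3)·(-3) + (-0.1)·(-5) + (-0.8)·(5) + 1.3 = -1.3
errors² = [1.96, 4.0, 0.36]
MSE = 6.3200/3 = 2.1067

2.1067


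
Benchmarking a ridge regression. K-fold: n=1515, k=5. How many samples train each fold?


Fold size = 1515/5 = 303
Training per fold = 1515 - 303 = 1212

1212


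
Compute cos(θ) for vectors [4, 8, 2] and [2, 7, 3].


A·B = 4·2 + 8·7 + 2·3 = 70
‖A‖ = √84 = 9.1652, ‖B‖ = √62 = 7.874
cos = 70/(√84·√62) = 70/√5208 = 0.97

0.97


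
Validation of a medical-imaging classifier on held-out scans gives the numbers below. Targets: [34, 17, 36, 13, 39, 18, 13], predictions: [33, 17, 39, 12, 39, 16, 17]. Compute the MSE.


Squared errors: (34-33)²=1, (17-17)²=0, (36-39)²=9, (13-12)²=1, (39-39)²=0, (18-16)²=4, (13-17)²=16
Sum = 31
MSE = 31/7 = 31/7

31/7


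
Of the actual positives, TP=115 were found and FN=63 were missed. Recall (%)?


Recall = TP/(TP+FN)
= 115/(115+63)
= 115/178 = 64.61%

64.61%


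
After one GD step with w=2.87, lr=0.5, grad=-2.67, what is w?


w_new = w - α·∇
= 2.87 - 0.5·-2.67
= 2.87 + 1.335
= 4.205

4.205


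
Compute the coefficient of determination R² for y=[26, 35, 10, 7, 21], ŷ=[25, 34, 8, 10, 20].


ȳ = 19.8
SS_res = Σ(y-ŷ)² = 16
SS_tot = Σ(y-ȳ)² = 530.8
R² = 1 - SS_res/SS_tot = 1 - 0.0301 = 0.9699

0.9699


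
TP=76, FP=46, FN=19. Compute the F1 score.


Precision = 76/122 = 0.623
Recall = 76/95 = 0.8
F1 = 2·P·R/(P+R) = 2·TP/(2·TP+FP+FN) = 152/(152+46+19) = 152/217 = 0.7005

0.7005


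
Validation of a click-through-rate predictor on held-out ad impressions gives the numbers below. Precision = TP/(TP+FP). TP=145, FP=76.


Precision = TP/(TP+FP)
= 145/(145+76)
= 145/221 = 65.61%

65.61%


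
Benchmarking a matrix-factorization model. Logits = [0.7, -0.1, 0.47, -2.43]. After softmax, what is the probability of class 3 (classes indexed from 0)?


Exponentials: e^0.7=2.0138, e^-0.1=0.9048, e^0.47=1.6, e^-2.43=0.088
Sum = 4.6066
Softmax = [0.4371, 0.1964, 0.3473, 0.0191]
p[3] = 0.088/4.6066 = 0.0191

0.0191


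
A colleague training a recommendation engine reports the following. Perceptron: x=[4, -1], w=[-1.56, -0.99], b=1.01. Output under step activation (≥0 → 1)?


z = (4)·(-1.56) + (-1)·(-0.99) + 1.01
  = -4.24
step(z) = 0 (z<0)

0


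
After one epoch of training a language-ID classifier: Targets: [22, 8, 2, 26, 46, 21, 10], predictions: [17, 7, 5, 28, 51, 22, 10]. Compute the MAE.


Absolute errors: |22-17|=5, |8-7|=1, |2-5|=3, |26-28|=2, |46-51|=5, |21-22|=1, |10-10|=0
Sum = 17
MAE = 17/7 = 17/7

17/7


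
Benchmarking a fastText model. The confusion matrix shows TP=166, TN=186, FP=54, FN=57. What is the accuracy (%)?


Accuracy = (TP+TN)/(TP+TN+FP+FN)
= (166+186)/(463)
= 352/463 = 76.03%

76.03%


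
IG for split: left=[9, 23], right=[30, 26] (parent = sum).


Parent = [39, 49], H_parent = 0.9907
H_left = 0.8571 (n=32), H_right = 0.9963 (n=56)
H_children = (32/88)·0.8571 + (56/88)·0.9963 = 0.9457
IG = 0.9907 - 0.9457 = 0.045

0.045


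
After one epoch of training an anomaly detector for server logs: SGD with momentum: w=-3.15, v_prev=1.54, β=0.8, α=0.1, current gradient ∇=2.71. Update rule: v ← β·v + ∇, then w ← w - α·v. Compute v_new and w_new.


v_new = 0.8·1.54 + 2.71 = 1.232 + 2.71 = 3.942
w_new = -3.15 - 0.1·3.942 = -3.15 - 0.3942 = -3.5442

v_new=3.942, w_new=-3.5442


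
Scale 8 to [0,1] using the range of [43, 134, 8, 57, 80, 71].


min=8, max=134
(8-8)/(134-8) = 0/126 = 0.0

0.0


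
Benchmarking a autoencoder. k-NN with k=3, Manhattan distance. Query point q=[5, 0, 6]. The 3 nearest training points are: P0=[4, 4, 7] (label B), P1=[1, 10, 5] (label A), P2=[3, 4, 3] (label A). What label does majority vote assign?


d(q,P0) = 6  (label B)
d(q,P1) = 15  (label A)
d(q,P2) = 9  (label A)
Votes: A=2, B=1
Majority → A

A


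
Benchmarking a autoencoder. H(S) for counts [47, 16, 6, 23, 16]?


Probabilities: [47/108, 16/108, 6/108, 23/108, 16/108] ≈ [0.4352, 0.1481, 0.0556, 0.213, 0.1481]
H = -((47/108)·log₂(47/108) + (16/108)·log₂(16/108) + (6/108)·log₂(6/108) + (23/108)·log₂(23/108) + (16/108)·log₂(16/108))
  = 2.0455 bits

2.0455 bits


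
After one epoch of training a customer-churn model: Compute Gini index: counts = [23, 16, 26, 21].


Probabilities: [23/86, 16/86, 26/86, 21/86] ≈ [0.2674, 0.186, 0.3023, 0.2442]
Σpᵢ² = (529 + 256 + 676 + 441)/86² = 1902/7396
Gini = 1 - Σpᵢ² = 1 - 1902/7396 = 0.7428

0.7428


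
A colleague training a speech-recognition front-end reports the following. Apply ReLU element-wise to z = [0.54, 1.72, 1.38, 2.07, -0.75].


ReLU(0.54) = max(0, 0.54) = 0.54
ReLU(1.72) = max(0, 1.72) = 1.72
ReLU(1.38) = max(0, 1.38) = 1.38
ReLU(2.07) = max(0, 2.07) = 2.07
ReLU(-0.75) = max(0, -0.75) = 0.0
result = [0.54, 1.72, 1.38, 2.07, 0.0]

[0.54, 1.72, 1.38, 2.07, 0.0]


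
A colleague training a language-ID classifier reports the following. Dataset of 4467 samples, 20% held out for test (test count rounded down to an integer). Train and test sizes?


Test = ⌊4467·20/100⌋ = 893
Train = 4467 - 893 = 3574

Train: 3574, Test: 893


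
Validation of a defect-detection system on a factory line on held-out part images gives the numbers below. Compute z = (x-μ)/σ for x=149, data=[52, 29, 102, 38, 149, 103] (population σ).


μ = 78.8333, σ = 42.6514
z = (149 - 78.8333)/42.6514 = 1.6451

1.6451


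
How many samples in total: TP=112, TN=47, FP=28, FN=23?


Total = TP + TN + FP + FN
= 112 + 47 + 28 + 23
= 210
(Predicted positive: 140, predicted negative: 70)

210


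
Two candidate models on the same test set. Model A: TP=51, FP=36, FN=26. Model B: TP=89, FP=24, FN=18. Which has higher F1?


Model A: P=51/87=0.5862, R=51/77=0.6623, F1=2PR/(P+R)=2TP/(2TP+FP+FN)=102/164=0.622
Model B: P=89/113=0.7876, R=89/107=0.8318, F1=2PR/(P+R)=2TP/(2TP+FP+FN)=178/220=0.8091
0.622 < 0.8091 → Model B

Model B


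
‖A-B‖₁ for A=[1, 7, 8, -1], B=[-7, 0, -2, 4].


d = |1+ 7| + |7-0| + |8+ 2| + |-1-4|
  = 8 + 7 + 10 + 5
  = 30

30


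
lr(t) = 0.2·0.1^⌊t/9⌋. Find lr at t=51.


n_drops = ⌊51/9⌋ = 5
lr = 0.2·0.1^5 = 0.2·0.00001 = 0.000002

0.000002


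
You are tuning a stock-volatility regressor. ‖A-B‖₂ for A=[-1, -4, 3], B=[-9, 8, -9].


d = √((-1+ 9)² + (-4-8)² + (3+ 9)²)
  = √(64 + 144 + 144)
  = √352 = 18.7617

18.7617


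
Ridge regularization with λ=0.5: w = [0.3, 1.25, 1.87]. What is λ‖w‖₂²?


‖w‖₂² = (0.3)² + (1.25)² + (1.87)²
     = 0.09 + 1.5625 + 3.4969
     = 5.1494
λ·‖w‖₂² = 0.5·5.1494 = 2.5747

2.5747


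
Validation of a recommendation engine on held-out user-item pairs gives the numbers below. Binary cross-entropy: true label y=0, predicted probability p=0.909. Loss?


BCE = -[y·ln(p) + (1-y)·ln(1-p)]
= -0 - 1·ln(1-0.909)
= -ln(0.091) = 2.3969

2.3969


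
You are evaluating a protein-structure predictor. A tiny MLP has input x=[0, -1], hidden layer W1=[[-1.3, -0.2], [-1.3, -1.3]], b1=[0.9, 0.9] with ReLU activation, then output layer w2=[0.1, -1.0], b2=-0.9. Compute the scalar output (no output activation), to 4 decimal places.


z1[0] = (-1.3)·(0) + (-0.2)·(-1) + 0.9 = 1.1
z1[1] = (-1.3)·(0) + (-1.3)·(-1) + 0.9 = 2.2
h = ReLU(z1) = [1.1, 2.2]
output = (0.1)·(1.1) + (-1.0)·(2.2) - 0.9 = -2.99

-2.99


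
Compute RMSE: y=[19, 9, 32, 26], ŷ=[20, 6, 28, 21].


MSE = 51/4 = 12.75
RMSE = √(51/4) = 3.5707

3.5707


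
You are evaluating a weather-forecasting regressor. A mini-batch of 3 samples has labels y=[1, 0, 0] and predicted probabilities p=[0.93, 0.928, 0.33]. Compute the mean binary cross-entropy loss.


L[0] = -ln(0.93) = 0.0726
L[1] = -ln(1-0.928) = -ln(0.072) = 2.6311
L[2] = -ln(1-0.33) = -ln(0.67) = 0.4005
mean = (0.0726 + 2.6311 + 0.4005)/3 = 1.0347

1.0347


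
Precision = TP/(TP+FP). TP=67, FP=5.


Precision = TP/(TP+FP)
= 67/(67+5)
= 67/72 = 93.06%

93.06%


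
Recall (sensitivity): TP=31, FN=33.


Recall = TP/(TP+FN)
= 31/(31+33)
= 31/64 = 48.44%

48.44%


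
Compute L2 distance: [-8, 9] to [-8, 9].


d = √((-8+ 8)² + (9-9)²)
  = √(0 + 0)
  = √0 = 0.0

0.0


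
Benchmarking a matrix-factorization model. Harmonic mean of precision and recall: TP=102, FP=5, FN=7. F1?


Precision = 102/107 = 0.9533
Recall = 102/109 = 0.9358
F1 = 2·P·R/(P+R) = 2·TP/(2·TP+FP+FN) = 204/(204+5+7) = 204/216 = 0.9444

0.9444


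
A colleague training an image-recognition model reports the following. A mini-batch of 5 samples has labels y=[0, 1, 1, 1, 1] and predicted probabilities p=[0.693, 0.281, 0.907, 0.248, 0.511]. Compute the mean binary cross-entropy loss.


L[0] = -ln(1-0.693) = -ln(0.307) = 1.1809
L[1] = -ln(0.281) = 1.2694
L[2] = -ln(0.907) = 0.0976
L[3] = -ln(0.248) = 1.3943
L[4] = -ln(0.511) = 0.6714
mean = (1.1809 + 1.2694 + 0.0976 + 1.3943 + 0.6714)/5 = 0.9227

0.9227


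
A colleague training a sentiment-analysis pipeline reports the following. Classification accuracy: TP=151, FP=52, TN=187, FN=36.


Accuracy = (TP+TN)/(TP+TN+FP+FN)
= (151+187)/(426)
= 338/426 = 79.34%

79.34%


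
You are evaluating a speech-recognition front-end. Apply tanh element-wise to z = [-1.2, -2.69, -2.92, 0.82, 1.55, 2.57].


tanh(-1.2) = -0.8337
tanh(-2.69) = -0.9908
tanh(-2.92) = -0.9942
tanh(0.82) = 0.6751
tanh(1.55) = 0.9138
tanh(2.57) = 0.9884
result = [-0.8337, -0.9908, -0.9942, 0.6751, 0.9138, 0.9884]

[-0.8337, -0.9908, -0.9942, 0.6751, 0.9138, 0.9884]


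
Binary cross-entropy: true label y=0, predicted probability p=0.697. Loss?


BCE = -[y·ln(p) + (1-y)·ln(1-p)]
= -0 - 1·ln(1-0.697)
= -ln(0.303) = 1.194

1.194


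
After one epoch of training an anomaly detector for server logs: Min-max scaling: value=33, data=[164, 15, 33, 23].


min=15, max=164
(33-15)/(164-15) = 18/149 = 0.1208

0.1208


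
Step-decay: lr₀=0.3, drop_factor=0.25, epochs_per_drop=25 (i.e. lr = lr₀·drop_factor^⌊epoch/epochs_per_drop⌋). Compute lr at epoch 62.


n_drops = ⌊62/25⌋ = 2
lr = 0.3·0.25^2 = 0.3·0.0625 = 0.01875

0.01875


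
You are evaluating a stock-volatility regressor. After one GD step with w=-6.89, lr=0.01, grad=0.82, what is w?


w_new = w - α·∇
= -6.89 - 0.01·0.82
= -6.89 - 0.0082
= -6.8982

-6.8982


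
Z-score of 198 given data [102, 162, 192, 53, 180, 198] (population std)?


μ = 147.8333, σ = 52.91
z = (198 - 147.8333)/52.91 = 0.9482

0.9482


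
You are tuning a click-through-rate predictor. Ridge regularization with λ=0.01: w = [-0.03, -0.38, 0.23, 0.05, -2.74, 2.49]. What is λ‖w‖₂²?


‖w‖₂² = (-0.03)² + (-0.38)² + (0.23)² + (0.05)² + (-2.74)² + (2.49)²
     = 0.0009 + 0.1444 + 0.0529 + 0.0025 + 7.5076 + 6.2001
     = 13.9084
λ·‖w‖₂² = 0.01·13.9084 = 0.139084

0.139084


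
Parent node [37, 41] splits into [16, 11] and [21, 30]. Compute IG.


Parent = [37, 41], H_parent = 0.9981
H_left = 0.9751 (n=27), H_right = 0.9774 (n=51)
H_children = (27/78)·0.9751 + (51/78)·0.9774 = 0.9766
IG = 0.9981 - 0.9766 = 0.0215

0.0215


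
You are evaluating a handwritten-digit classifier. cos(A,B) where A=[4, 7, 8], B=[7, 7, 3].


A·B = 4·7 + 7·7 + 8·3 = 101
‖A‖ = √129 = 11.3578, ‖B‖ = √107 = 10.3441
cos = 101/(√129·√107) = 101/√13803 = 0.8597

0.8597


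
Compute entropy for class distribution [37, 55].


Probabilities: [37/92, 55/92] ≈ [0.4022, 0.5978]
H = -((37/92)·log₂(37/92) + (55/92)·log₂(55/92))
  = 0.9722 bits

0.9722 bits


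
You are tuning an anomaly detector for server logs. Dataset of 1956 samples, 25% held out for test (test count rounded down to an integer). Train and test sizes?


Test = ⌊1956·25/100⌋ = 489
Train = 1956 - 489 = 1467

Train: 1467, Test: 489


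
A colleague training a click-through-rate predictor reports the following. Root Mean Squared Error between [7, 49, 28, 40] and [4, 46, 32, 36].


MSE = 50/4 = 12.5
RMSE = √(50/4) = 3.5355

3.5355


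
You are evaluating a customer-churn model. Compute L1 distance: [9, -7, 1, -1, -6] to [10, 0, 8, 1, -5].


d = |9-10| + |-7-0| + |1-8| + |-1-1| + |-6+ 5|
  = 1 + 7 + 7 + 2 + 1
  = 18

18


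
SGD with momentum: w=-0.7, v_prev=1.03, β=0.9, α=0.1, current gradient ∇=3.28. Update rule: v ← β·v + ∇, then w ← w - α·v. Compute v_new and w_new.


v_new = 0.9·1.03 + 3.28 = 0.927 + 3.28 = 4.207
w_new = -0.7 - 0.1·4.207 = -0.7 - 0.4207 = -1.1207

v_new=4.207, w_new=-1.1207


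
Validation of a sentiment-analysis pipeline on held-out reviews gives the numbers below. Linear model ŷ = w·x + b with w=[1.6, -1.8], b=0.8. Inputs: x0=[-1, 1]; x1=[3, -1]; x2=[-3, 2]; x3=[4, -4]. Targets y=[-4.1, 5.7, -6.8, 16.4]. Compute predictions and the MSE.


ŷ0 = (1.6)·(-1) + (-1.8)·(1) + 0.8 = -2.6
ŷ1 = (1.6)·(3) + (-1.8)·(-1) + 0.8 = 7.4
ŷ2 = (1.6)·(-3) + (-1.8)·(2) + 0.8 = -7.6
ŷ3 = (1.6)·(4) + (-1.8)·(-4) + 0.8 = 14.4
errors² = [2.25, 2.89, 0.64, 4.0]
MSE = 9.7800/4 = 2.445

2.445


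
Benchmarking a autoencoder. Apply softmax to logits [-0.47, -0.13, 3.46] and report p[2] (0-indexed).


Exponentials: e^-0.47=0.625, e^-0.13=0.8781, e^3.46=31.817
Sum = 33.3201
Softmax = [0.0188, 0.0264, 0.9549]
p[2] = 31.817/33.3201 = 0.9549

0.9549


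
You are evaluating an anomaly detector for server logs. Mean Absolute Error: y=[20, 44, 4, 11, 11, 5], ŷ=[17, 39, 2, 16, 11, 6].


Absolute errors: |20-17|=3, |44-39|=5, |4-2|=2, |11-16|=5, |11-11|=0, |5-6|=1
Sum = 16
MAE = 16/6 = 8/3

8/3


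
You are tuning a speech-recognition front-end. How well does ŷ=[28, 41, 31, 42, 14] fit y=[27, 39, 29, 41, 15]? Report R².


ȳ = 30.2
SS_res = Σ(y-ŷ)² = 11
SS_tot = Σ(y-ȳ)² = 436.8
R² = 1 - SS_res/SS_tot = 1 - 0.0252 = 0.9748

0.9748


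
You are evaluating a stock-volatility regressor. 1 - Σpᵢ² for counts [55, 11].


Probabilities: [55/66, 11/66] ≈ [0.8333, 0.1667]
Σpᵢ² = (3025 + 121)/66² = 3146/4356
Gini = 1 - Σpᵢ² = 1 - 3146/4356 = 0.2778

0.2778


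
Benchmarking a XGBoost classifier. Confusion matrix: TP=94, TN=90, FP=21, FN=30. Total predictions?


Total = TP + TN + FP + FN
= 94 + 90 + 21 + 30
= 235
(Predicted positive: 115, predicted negative: 120)

235


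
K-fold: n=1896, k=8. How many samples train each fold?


Fold size = 1896/8 = 237
Training per fold = 1896 - 237 = 1659

1659


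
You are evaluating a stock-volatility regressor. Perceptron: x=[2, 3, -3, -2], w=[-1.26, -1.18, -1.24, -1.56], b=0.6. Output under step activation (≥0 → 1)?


z = (2)·(-1.26) + (3)·(-1.18) + (-3)·(-1.24) + (-2)·(-1.56) + 0.6
  = 1.38
step(z) = 1 (z≥0)

1


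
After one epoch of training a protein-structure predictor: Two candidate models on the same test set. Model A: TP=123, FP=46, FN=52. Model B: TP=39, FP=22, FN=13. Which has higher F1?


Model A: P=123/169=0.7278, R=123/175=0.7029, F1=2PR/(P+R)=2TP/(2TP+FP+FN)=246/344=0.7151
Model B: P=39/61=0.6393, R=39/52=0.75, F1=2PR/(P+R)=2TP/(2TP+FP+FN)=78/113=0.6903
0.7151 > 0.6903 → Model A

Model A


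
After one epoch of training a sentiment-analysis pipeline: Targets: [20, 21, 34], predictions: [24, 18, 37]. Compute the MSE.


Squared errors: (20-24)²=16, (21-18)²=9, (34-37)²=9
Sum = 34
MSE = 34/3 = 34/3

34/3


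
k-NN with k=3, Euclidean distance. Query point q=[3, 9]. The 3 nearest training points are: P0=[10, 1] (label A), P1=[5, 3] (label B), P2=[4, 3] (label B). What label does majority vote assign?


d(q,P0) = 10.6301  (label A)
d(q,P1) = 6.3246  (label B)
d(q,P2) = 6.0828  (label B)
Votes: A=1, B=2
Majority → B

B


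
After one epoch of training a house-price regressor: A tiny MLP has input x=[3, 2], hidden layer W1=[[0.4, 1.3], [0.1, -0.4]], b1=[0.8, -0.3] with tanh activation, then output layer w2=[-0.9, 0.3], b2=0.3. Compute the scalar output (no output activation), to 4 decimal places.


z1[0] = (0.4)·(3) + (1.3)·(2) + 0.8 = 4.6
z1[1] = (0.1)·(3) + (-0.4)·(2) - 0.3 = -0.8
h = tanh(z1) = [0.9998, -0.664]
output = (-0.9)·(0.9998) + (0.3)·(-0.664) + 0.3 = -0.799

-0.799


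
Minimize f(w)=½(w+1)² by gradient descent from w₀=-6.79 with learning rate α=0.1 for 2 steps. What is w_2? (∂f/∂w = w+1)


step 1: grad = -6.79+1 = -5.79; w = -6.79 - 0.1·(-5.79) = -6.211
step 2: grad = -6.211+1 = -5.211; w = -6.211 - 0.1·(-5.211) = -5.6899

-5.6899


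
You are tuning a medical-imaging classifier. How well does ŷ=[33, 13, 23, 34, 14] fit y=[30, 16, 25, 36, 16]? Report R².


ȳ = 24.6
SS_res = Σ(y-ŷ)² = 30
SS_tot = Σ(y-ȳ)² = 307.2
R² = 1 - SS_res/SS_tot = 1 - 0.0977 = 0.9023

0.9023


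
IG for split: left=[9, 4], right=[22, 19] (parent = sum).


Parent = [31, 23], H_parent = 0.9841
H_left = 0.8905 (n=13), H_right = 0.9961 (n=41)
H_children = (13/54)·0.8905 + (41/54)·0.9961 = 0.9707
IG = 0.9841 - 0.9707 = 0.0134

0.0134


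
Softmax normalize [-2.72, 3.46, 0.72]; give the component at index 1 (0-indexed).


Exponentials: e^-2.72=0.0659, e^3.46=31.817, e^0.72=2.0544
Sum = 33.9373
Softmax = [0.0019, 0.9375, 0.0605]
p[1] = 31.817/33.9373 = 0.9375

0.9375


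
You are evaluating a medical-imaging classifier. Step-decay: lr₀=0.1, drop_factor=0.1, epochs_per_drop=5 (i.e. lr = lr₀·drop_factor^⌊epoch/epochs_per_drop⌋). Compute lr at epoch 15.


n_drops = ⌊15/5⌋ = 3
lr = 0.1·0.1^3 = 0.1·0.001 = 0.0001

0.0001


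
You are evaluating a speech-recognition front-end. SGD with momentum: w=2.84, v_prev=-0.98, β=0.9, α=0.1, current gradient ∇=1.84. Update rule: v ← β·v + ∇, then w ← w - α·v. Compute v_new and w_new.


v_new = 0.9·-0.98 + 1.84 = -0.882 + 1.84 = 0.958
w_new = 2.84 - 0.1·0.958 = 2.84 - 0.0958 = 2.7442

v_new=0.958, w_new=2.7442


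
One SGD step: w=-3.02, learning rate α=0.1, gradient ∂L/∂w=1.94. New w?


w_new = w - α·∇
= -3.02 - 0.1·1.94
= -3.02 - 0.194
= -3.214

-3.214


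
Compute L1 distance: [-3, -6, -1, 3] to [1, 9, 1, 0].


d = |-3-1| + |-6-9| + |-1-1| + |3-0|
  = 4 + 15 + 2 + 3
  = 24

24


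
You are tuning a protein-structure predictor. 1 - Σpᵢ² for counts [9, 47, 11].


Probabilities: [9/67, 47/67, 11/67] ≈ [0.1343, 0.7015, 0.1642]
Σpᵢ² = (81 + 2209 + 121)/67² = 2411/4489
Gini = 1 - Σpᵢ² = 1 - 2411/4489 = 0.4629

0.4629


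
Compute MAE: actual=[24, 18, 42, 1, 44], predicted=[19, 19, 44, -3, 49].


Absolute errors: |24-19|=5, |18-19|=1, |42-44|=2, |1+ 3|=4, |44-49|=5
Sum = 17
MAE = 17/5 = 17/5

17/5


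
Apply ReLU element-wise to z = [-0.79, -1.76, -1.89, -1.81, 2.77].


ReLU(-0.79) = max(0, -0.79) = 0.0
ReLU(-1.76) = max(0, -1.76) = 0.0
ReLU(-1.89) = max(0, -1.89) = 0.0
ReLU(-1.81) = max(0, -1.81) = 0.0
ReLU(2.77) = max(0, 2.77) = 2.77
result = [0.0, 0.0, 0.0, 0.0, 2.77]

[0.0, 0.0, 0.0, 0.0, 2.77]


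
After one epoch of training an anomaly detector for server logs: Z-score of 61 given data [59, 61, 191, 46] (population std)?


μ = 89.25, σ = 59.027
z = (61 - 89.25)/59.027 = -0.4786

-0.4786


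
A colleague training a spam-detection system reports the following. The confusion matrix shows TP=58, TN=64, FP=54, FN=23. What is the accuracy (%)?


Accuracy = (TP+TN)/(TP+TN+FP+FN)
= (58+64)/(199)
= 122/199 = 61.31%

61.31%


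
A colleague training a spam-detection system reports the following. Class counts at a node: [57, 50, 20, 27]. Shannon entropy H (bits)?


Probabilities: [57/154, 50/154, 20/154, 27/154] ≈ [0.3701, 0.3247, 0.1299, 0.1753]
H = -((57/154)·log₂(57/154) + (50/154)·log₂(50/154) + (20/154)·log₂(20/154) + (27/154)·log₂(27/154))
  = 1.8805 bits

1.8805 bits


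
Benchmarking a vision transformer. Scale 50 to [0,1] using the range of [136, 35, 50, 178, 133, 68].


min=35, max=178
(50-35)/(178-35) = 15/143 = 0.1049

0.1049


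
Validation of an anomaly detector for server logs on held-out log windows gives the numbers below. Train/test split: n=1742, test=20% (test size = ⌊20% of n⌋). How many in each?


Test = ⌊1742·20/100⌋ = 348
Train = 1742 - 348 = 1394

Train: 1394, Test: 348


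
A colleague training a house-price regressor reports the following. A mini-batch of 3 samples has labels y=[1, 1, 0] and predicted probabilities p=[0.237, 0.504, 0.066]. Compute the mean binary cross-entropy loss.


L[0] = -ln(0.237) = 1.4397
L[1] = -ln(0.504) = 0.6852
L[2] = -ln(1-0.066) = -ln(0.934) = 0.0683
mean = (1.4397 + 0.6852 + 0.0683)/3 = 0.7311

0.7311


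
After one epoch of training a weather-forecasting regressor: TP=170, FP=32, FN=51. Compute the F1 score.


Precision = 170/202 = 0.8416
Recall = 170/221 = 0.7692
F1 = 2·P·R/(P+R) = 2·TP/(2·TP+FP+FN) = 340/(340+32+51) = 340/423 = 0.8038

0.8038


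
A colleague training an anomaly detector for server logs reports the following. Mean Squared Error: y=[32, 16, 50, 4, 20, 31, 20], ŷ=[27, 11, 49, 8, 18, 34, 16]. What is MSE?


Squared errors: (32-27)²=25, (16-11)²=25, (50-49)²=1, (4-8)²=16, (20-18)²=4, (31-34)²=9, (20-16)²=16
Sum = 96
MSE = 96/7 = 96/7

96/7


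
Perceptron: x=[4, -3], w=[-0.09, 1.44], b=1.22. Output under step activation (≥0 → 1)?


z = (4)·(-0.09) + (-3)·(1.44) + 1.22
  = -3.46
step(z) = 0 (z<0)

0


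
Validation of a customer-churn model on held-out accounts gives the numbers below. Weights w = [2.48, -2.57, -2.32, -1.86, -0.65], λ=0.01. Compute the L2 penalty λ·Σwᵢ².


‖w‖₂² = (2.48)² + (-2.57)² + (-2.32)² + (-1.86)² + (-0.65)²
     = 6.1504 + 6.6049 + 5.3824 + 3.4596 + 0.4225
     = 22.0198
λ·‖w‖₂² = 0.01·22.0198 = 0.220198

0.220198


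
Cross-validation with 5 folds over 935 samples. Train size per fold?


Fold size = 935/5 = 187
Training per fold = 935 - 187 = 748

748


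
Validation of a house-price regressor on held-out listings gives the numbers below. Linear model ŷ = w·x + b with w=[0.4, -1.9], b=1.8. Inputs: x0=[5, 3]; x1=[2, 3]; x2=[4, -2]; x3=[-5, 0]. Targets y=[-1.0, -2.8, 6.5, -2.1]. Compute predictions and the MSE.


ŷ0 = (0.4)·(5) + (-1.9)·(3) + 1.8 = -1.9
ŷ1 = (0.4)·(2) + (-1.9)·(3) + 1.8 = -3.1
ŷ2 = (0.4)·(4) + (-1.9)·(-2) + 1.8 = 7.2
ŷ3 = (0.4)·(-5) + (-1.9)·(0) + 1.8 = -0.2
errors² = [0.81, 0.09, 0.49, 3.61]
MSE = 5.0000/4 = 1.25

1.25


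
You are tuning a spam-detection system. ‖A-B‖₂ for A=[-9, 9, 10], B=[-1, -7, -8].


d = √((-9+ 1)² + (9+ 7)² + (10+ 8)²)
  = √(64 + 256 + 324)
  = √644 = 25.3772

25.3772


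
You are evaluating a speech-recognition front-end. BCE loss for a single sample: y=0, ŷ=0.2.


BCE = -[y·ln(p) + (1-y)·ln(1-p)]
= -0 - 1·ln(1-0.2)
= -ln(0.8) = 0.2231

0.2231


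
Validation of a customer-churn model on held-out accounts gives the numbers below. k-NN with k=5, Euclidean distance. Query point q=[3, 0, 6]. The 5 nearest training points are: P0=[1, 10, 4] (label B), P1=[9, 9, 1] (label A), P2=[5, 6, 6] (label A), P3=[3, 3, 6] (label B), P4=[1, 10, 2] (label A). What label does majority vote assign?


d(q,P0) = 10.3923  (label B)
d(q,P1) = 11.9164  (label A)
d(q,P2) = 6.3246  (label A)
d(q,P3) = 3.0  (label B)
d(q,P4) = 10.9545  (label A)
Votes: A=3, B=2
Majority → A

A


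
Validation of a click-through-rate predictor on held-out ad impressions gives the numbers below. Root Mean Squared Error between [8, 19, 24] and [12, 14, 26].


MSE = 45/3 = 15
RMSE = √(45/3) = 3.873

3.873


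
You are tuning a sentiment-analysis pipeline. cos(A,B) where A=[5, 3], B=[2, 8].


A·B = 5·2 + 3·8 = 34
‖A‖ = √34 = 5.831, ‖B‖ = √68 = 8.2462
cos = 34/(√34·√68) = 34/√2312 = 0.7071

0.7071


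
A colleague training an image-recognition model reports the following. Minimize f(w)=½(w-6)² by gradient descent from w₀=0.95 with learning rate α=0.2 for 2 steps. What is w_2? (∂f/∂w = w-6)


step 1: grad = 0.95-6 = -5.05; w = 0.95 - 0.2·(-5.05) = 1.96
step 2: grad = 1.96-6 = -4.04; w = 1.96 - 0.2·(-4.04) = 2.768

2.768


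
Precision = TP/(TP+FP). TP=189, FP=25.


Precision = TP/(TP+FP)
= 189/(189+25)
= 189/214 = 88.32%

88.32%


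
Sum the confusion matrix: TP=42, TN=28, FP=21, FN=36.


Total = TP + TN + FP + FN
= 42 + 28 + 21 + 36
= 127
(Predicted positive: 63, predicted negative: 64)

127


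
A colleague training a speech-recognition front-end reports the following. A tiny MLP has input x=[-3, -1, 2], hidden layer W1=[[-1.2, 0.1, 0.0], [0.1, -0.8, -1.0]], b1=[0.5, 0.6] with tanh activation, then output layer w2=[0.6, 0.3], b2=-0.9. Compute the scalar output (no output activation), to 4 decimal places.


z1[0] = (-1.2)·(-3) + (0.1)·(-1) + (0.0)·(2) + 0.5 = 4.0
z1[1] = (0.1)·(-3) + (-0.8)·(-1) + (-1.0)·(2) + 0.6 = -0.9
h = tanh(z1) = [0.9993, -0.7163]
output = (0.6)·(0.9993) + (0.3)·(-0.7163) - 0.9 = -0.5153

-0.5153


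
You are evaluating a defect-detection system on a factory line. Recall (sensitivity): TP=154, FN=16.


Recall = TP/(TP+FN)
= 154/(154+16)
= 154/170 = 90.59%

90.59%


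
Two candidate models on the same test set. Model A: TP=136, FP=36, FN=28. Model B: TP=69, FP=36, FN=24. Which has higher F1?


Model A: P=136/172=0.7907, R=136/164=0.8293, F1=2PR/(P+R)=2TP/(2TP+FP+FN)=272/336=0.8095
Model B: P=69/105=0.6571, R=69/93=0.7419, F1=2PR/(P+R)=2TP/(2TP+FP+FN)=138/198=0.697
0.8095 > 0.697 → Model A

Model A


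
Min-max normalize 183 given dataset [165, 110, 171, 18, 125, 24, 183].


min=18, max=183
(183-18)/(183-18) = 165/165 = 1.0

1.0


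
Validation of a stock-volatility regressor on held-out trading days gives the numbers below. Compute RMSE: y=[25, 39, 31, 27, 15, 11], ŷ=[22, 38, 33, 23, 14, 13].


MSE = 35/6 = 5.8333
RMSE = √(35/6) = 2.4152

2.4152


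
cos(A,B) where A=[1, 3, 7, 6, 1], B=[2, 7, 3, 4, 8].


A·B = 1·2 + 3·7 + 7·3 + 6·4 + 1·8 = 76
‖A‖ = √96 = 9.798, ‖B‖ = √142 = 11.9164
cos = 76/(√96·√142) = 76/√13632 = 0.6509

0.6509


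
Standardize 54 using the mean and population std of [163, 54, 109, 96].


μ = 105.5, σ = 38.9262
z = (54 - 105.5)/38.9262 = -1.323

-1.323


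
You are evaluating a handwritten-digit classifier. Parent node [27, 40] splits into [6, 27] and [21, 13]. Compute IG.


Parent = [27, 40], H_parent = 0.9727
H_left = 0.684 (n=33), H_right = 0.9597 (n=34)
H_children = (33/67)·0.684 + (34/67)·0.9597 = 0.8239
IG = 0.9727 - 0.8239 = 0.1488

0.1488


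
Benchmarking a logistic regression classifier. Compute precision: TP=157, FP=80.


Precision = TP/(TP+FP)
= 157/(157+80)
= 157/237 = 66.24%

66.24%


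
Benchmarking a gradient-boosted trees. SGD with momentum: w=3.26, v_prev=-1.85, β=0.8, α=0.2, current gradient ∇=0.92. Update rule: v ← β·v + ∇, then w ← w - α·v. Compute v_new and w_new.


v_new = 0.8·-1.85 + 0.92 = -1.48 + 0.92 = -0.56
w_new = 3.26 - 0.2·-0.56 = 3.26 + 0.112 = 3.372

v_new=-0.56, w_new=3.372


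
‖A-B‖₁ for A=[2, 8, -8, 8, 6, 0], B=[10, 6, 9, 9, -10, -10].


d = |2-10| + |8-6| + |-8-9| + |8-9| + |6+ 10| + |0+ 10|
  = 8 + 2 + 17 + 1 + 16 + 10
  = 54

54


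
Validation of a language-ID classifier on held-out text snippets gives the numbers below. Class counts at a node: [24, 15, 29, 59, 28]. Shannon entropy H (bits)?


Probabilities: [24/155, 15/155, 29/155, 59/155, 28/155] ≈ [0.1548, 0.0968, 0.1871, 0.3806, 0.1806]
H = -((24/155)·log₂(24/155) + (15/155)·log₂(15/155) + (29/155)·log₂(29/155) + (59/155)·log₂(59/155) + (28/155)·log₂(28/155))
  = 2.1716 bits

2.1716 bits


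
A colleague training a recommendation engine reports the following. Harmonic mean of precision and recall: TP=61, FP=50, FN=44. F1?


Precision = 61/111 = 0.5495
Recall = 61/105 = 0.581
F1 = 2·P·R/(P+R) = 2·TP/(2·TP+FP+FN) = 122/(122+50+44) = 122/216 = 0.5648

0.5648


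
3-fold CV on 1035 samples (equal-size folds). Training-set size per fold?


Fold size = 1035/3 = 345
Training per fold = 1035 - 345 = 690

690


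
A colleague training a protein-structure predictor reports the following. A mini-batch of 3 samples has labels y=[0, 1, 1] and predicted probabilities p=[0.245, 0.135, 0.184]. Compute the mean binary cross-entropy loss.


L[0] = -ln(1-0.245) = -ln(0.755) = 0.281
L[1] = -ln(0.135) = 2.0025
L[2] = -ln(0.184) = 1.6928
mean = (0.281 + 2.0025 + 1.6928)/3 = 1.3254

1.3254


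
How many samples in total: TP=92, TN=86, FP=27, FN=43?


Total = TP + TN + FP + FN
= 92 + 86 + 27 + 43
= 248
(Predicted positive: 119, predicted negative: 129)

248


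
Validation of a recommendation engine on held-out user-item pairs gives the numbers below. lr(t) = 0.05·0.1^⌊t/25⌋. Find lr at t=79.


n_drops = ⌊79/25⌋ = 3
lr = 0.05·0.1^3 = 0.05·0.001 = 0.00005

0.00005


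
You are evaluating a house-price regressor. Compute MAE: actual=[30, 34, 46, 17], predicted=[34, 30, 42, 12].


Absolute errors: |30-34|=4, |34-30|=4, |46-42|=4, |17-12|=5
Sum = 17
MAE = 17/4 = 17/4

17/4


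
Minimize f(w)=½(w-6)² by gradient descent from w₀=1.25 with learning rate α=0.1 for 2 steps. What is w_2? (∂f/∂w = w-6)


step 1: grad = 1.25-6 = -4.75; w = 1.25 - 0.1·(-4.75) = 1.725
step 2: grad = 1.725-6 = -4.275; w = 1.725 - 0.1·(-4.275) = 2.1525

2.1525


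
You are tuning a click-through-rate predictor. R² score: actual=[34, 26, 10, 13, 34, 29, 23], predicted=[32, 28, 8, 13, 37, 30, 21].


ȳ = 24.1429
SS_res = Σ(y-ŷ)² = 26
SS_tot = Σ(y-ȳ)² = 546.86
R² = 1 - SS_res/SS_tot = 1 - 0.0475 = 0.9525

0.9525


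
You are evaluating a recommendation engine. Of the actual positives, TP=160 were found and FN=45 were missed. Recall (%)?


Recall = TP/(TP+FN)
= 160/(160+45)
= 160/205 = 78.05%

78.05%


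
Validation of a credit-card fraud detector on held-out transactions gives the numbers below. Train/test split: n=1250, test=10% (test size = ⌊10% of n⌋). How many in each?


Test = ⌊1250·10/100⌋ = 125
Train = 1250 - 125 = 1125

Train: 1125, Test: 125


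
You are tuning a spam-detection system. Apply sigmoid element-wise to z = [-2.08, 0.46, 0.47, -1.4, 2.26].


σ(-2.08) = 1/(1+e^2.08) = 0.1111
σ(0.46) = 1/(1+e^-0.46) = 0.613
σ(0.47) = 1/(1+e^-0.47) = 0.6154
σ(-1.4) = 1/(1+e^1.4) = 0.1978
σ(2.26) = 1/(1+e^-2.26) = 0.9055
result = [0.1111, 0.613, 0.6154, 0.1978, 0.9055]

[0.1111, 0.613, 0.6154, 0.1978, 0.9055]
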